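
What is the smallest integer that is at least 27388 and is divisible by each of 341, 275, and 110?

The integer must be a common multiple of 341, 275, and 110, so a multiple of their LCM.
341 = 11 × 31
275 = 5^2 × 11
110 = 2 × 5 × 11
LCM(341, 275, 110) = 2 × 5^2 × 11 × 31 = 17050.
Smallest multiple of 17050 that is ≥ 27388: ⌈27388/17050⌉ × 17050 = 2 × 17050 = 34100.

34100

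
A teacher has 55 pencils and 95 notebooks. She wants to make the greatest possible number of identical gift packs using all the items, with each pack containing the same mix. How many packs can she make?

5 packs

The pack count must divide each quantity, so the greatest is gcd(55, 95).
55 = 5 × 11
95 = 5 × 19
gcd(55, 95) = 5.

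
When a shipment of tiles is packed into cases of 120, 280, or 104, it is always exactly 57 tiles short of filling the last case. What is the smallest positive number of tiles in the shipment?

10863

Being 57 short of a full case of size k means N ≡ −57 (mod k), i.e. N + 57 is a multiple of each size.
120 = 2^3 × 3 × 5
280 = 2^3 × 5 × 7
104 = 2^3 × 13
LCM(120, 280, 104) = 2^3 × 3 × 5 × 7 × 13 = 10920.
Smallest positive N is 10920 − 57 = 10863.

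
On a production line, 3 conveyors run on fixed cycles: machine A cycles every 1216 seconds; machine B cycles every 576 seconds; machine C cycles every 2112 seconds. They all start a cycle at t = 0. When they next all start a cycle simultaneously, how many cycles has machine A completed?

They are all back at their starting positions together after one LCM of the periods.
1216 = 2^6 × 19
576 = 2^6 × 3^2
2112 = 2^6 × 3 × 11
LCM(1216, 576, 2112) = 2^6 × 3^2 × 11 × 19 = 120384.
Cycles for period 1216: 120384 / 1216 = 99.

99 cycles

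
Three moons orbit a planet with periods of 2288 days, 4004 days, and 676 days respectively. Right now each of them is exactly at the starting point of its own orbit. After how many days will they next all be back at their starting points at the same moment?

208208 days

The first simultaneous occurrence is after LCM of the individual periods.
2288 = 2^4 × 11 × 13
4004 = 2^2 × 7 × 11 × 13
676 = 2^2 × 13^2
LCM(2288, 4004, 676) = 2^4 × 7 × 11 × 13^2 = 208208.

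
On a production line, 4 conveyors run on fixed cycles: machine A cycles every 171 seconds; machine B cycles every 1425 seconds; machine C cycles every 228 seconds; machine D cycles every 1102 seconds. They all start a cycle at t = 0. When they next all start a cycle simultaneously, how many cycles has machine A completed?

They are all back at their starting positions together after one LCM of the periods.
171 = 3^2 × 19
1425 = 3 × 5^2 × 19
228 = 2^2 × 3 × 19
1102 = 2 × 19 × 29
LCM(171, 1425, 228, 1102) = 2^2 × 3^2 × 5^2 × 19 × 29 = 495900.
Cycles for period 171: 495900 / 171 = 2900.

2900 cycles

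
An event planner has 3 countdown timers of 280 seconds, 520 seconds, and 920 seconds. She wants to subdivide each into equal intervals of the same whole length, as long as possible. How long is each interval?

40 seconds

The interval must divide each timer length; the longest such is the gcd.
280 = 2^3 × 5 × 7
520 = 2^3 × 5 × 13
920 = 2^3 × 5 × 23
gcd(280, 520, 920) = 2^3 × 5 = 40.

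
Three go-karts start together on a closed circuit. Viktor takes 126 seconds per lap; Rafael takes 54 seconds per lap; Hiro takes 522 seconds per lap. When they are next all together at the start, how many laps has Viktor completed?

They are all back at their starting positions together after one LCM of the periods.
126 = 2 × 3^2 × 7
54 = 2 × 3^3
522 = 2 × 3^2 × 29
LCM(126, 54, 522) = 2 × 3^3 × 7 × 29 = 10962.
Laps for period 126: 10962 / 126 = 87.

87 laps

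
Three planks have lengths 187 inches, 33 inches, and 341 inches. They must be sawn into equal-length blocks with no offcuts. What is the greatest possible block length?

11 inches

This is the greatest common divisor of 187, 33, and 341.
187 = 11 × 17
33 = 3 × 11
341 = 11 × 31
gcd(187, 33, 341) = 11.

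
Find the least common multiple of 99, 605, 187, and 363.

99 = 3^2 × 11
605 = 5 × 11^2
187 = 11 × 17
363 = 3 × 11^2
LCM(99, 605, 187, 363) = 3^2 × 5 × 11^2 × 17 = 92565.

92565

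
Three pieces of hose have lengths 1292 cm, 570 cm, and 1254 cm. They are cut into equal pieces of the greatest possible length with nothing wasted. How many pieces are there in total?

82

Piece length = gcd(1292, 570, 1254).
1292 = 2^2 × 17 × 19
570 = 2 × 3 × 5 × 19
1254 = 2 × 3 × 11 × 19
gcd(1292, 570, 1254) = 2 × 19 = 38.
Total pieces = 1292/38 + 570/38 + 1254/38 = 34 + 15 + 33 = 82.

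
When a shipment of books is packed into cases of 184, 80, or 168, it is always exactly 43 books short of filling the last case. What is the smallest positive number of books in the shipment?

38597

Being 43 short of a full case of size k means N ≡ −43 (mod k), i.e. N + 43 is a multiple of each size.
184 = 2^3 × 23
80 = 2^4 × 5
168 = 2^3 × 3 × 7
LCM(184, 80, 168) = 2^4 × 3 × 5 × 7 × 23 = 38640.
Smallest positive N is 38640 − 43 = 38597.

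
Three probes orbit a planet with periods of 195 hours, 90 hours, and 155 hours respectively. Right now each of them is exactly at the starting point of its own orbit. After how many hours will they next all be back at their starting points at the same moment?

36270 hours

The first simultaneous occurrence is after LCM of the individual periods.
195 = 3 × 5 × 13
90 = 2 × 3^2 × 5
155 = 5 × 31
LCM(195, 90, 155) = 2 × 3^2 × 5 × 13 × 31 = 36270.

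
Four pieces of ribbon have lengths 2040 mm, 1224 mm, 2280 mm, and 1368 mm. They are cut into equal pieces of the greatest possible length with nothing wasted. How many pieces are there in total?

Piece length = gcd(2040, 1224, 2280, 1368).
2040 = 2^3 × 3 × 5 × 17
1224 = 2^3 × 3^2 × 17
2280 = 2^3 × 3 × 5 × 19
1368 = 2^3 × 3^2 × 19
gcd(2040, 1224, 2280, 1368) = 2^3 × 3 = 24.
Total pieces = 2040/24 + 1224/24 + 2280/24 + 1368/24 = 85 + 51 + 95 + 57 = 288.

288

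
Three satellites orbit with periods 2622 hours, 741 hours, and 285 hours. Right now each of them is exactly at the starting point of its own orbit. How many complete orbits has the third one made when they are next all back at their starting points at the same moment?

The first common completion time is the LCM of the periods.
2622 = 2 × 3 × 19 × 23
741 = 3 × 13 × 19
285 = 3 × 5 × 19
LCM(2622, 741, 285) = 2 × 3 × 5 × 13 × 19 × 23 = 170430.
Orbits for period 285: 170430 / 285 = 598.

598 orbits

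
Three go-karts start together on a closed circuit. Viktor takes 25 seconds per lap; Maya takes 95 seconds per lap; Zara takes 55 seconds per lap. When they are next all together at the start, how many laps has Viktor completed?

They are all back at their starting positions together after one LCM of the periods.
25 = 5^2
95 = 5 × 19
55 = 5 × 11
LCM(25, 95, 55) = 5^2 × 11 × 19 = 5225.
Laps for period 25: 5225 / 25 = 209.

209 laps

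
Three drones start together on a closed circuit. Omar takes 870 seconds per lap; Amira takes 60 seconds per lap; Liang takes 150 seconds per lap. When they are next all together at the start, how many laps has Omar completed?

All finish a whole number of cycles simultaneously at t = LCM of the periods.
870 = 2 × 3 × 5 × 29
60 = 2^2 × 3 × 5
150 = 2 × 3 × 5^2
LCM(870, 60, 150) = 2^2 × 3 × 5^2 × 29 = 8700.
Laps for period 870: 8700 / 870 = 10.

10 laps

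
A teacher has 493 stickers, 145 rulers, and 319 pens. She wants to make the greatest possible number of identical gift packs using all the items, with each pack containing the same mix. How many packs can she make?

29 packs

The pack count must divide each quantity, so the greatest is gcd(493, 145, 319).
493 = 17 × 29
145 = 5 × 29
319 = 11 × 29
gcd(493, 145, 319) = 29.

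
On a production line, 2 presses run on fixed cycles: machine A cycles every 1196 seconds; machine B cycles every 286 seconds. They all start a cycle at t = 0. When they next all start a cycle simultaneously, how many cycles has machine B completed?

The first common completion time is the LCM of the periods.
1196 = 2^2 × 13 × 23
286 = 2 × 11 × 13
LCM(1196, 286) = 2^2 × 11 × 13 × 23 = 13156.
Cycles for period 286: 13156 / 286 = 46.

46 cycles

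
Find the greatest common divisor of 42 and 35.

42 = 2 × 3 × 7
35 = 5 × 7
gcd(42, 35) = 7.

7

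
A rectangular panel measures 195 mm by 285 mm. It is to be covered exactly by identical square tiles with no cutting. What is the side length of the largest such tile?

15 mm

The tile side must divide both 195 and 285, so the largest is their gcd.
195 = 3 × 5 × 13
285 = 3 × 5 × 19
gcd(195, 285) = 3 × 5 = 15.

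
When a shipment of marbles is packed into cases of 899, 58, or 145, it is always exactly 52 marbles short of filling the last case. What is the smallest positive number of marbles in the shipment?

8938

Being 52 short of a full case of size k means N ≡ −52 (mod k), i.e. N + 52 is a multiple of each size.
899 = 29 × 31
58 = 2 × 29
145 = 5 × 29
LCM(899, 58, 145) = 2 × 5 × 29 × 31 = 8990.
Smallest positive N is 8990 − 52 = 8938.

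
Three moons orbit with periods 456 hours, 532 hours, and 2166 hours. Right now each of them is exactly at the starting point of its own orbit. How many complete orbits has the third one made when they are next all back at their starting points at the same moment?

28 orbits

All finish a whole number of cycles simultaneously at t = LCM of the periods.
456 = 2^3 × 3 × 19
532 = 2^2 × 7 × 19
2166 = 2 × 3 × 19^2
LCM(456, 532, 2166) = 2^3 × 3 × 7 × 19^2 = 60648.
Orbits for period 2166: 60648 / 2166 = 28.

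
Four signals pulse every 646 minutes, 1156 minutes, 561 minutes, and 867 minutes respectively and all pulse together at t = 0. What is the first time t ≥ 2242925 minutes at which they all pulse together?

2899248 minutes

Joint pulses occur at multiples of LCM(646, 1156, 561, 867).
646 = 2 × 17 × 19
1156 = 2^2 × 17^2
561 = 3 × 11 × 17
867 = 3 × 17^2
LCM(646, 1156, 561, 867) = 2^2 × 3 × 11 × 17^2 × 19 = 724812.
Smallest multiple of 724812 that is ≥ 2242925: ⌈2242925/724812⌉ × 724812 = 4 × 724812 = 2899248.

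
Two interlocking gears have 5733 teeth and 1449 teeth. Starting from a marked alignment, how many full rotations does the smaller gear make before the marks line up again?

91 rotations

All finish a whole number of cycles simultaneously at t = LCM of the periods.
5733 = 3^2 × 7^2 × 13
1449 = 3^2 × 7 × 23
LCM(5733, 1449) = 3^2 × 7^2 × 13 × 23 = 131859.
Rotations for period 1449: 131859 / 1449 = 91.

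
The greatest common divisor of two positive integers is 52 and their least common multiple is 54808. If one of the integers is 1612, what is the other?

For two integers, gcd × lcm = product, so the other is (52 × 54808) / 1612 = 2850016 / 1612 = 1768.

1768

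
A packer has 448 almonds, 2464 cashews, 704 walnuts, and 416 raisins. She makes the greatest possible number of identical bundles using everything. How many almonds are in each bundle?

Number of bundles = gcd(448, 2464, 704, 416).
448 = 2^6 × 7
2464 = 2^5 × 7 × 11
704 = 2^6 × 11
416 = 2^5 × 13
gcd(448, 2464, 704, 416) = 2^5 = 32.
almonds per bundle = 448 / 32 = 14.

14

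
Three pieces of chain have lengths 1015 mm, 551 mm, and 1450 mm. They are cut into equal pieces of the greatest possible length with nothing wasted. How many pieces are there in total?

Piece length = gcd(1015, 551, 1450).
1015 = 5 × 7 × 29
551 = 19 × 29
1450 = 2 × 5^2 × 29
gcd(1015, 551, 1450) = 29.
Total pieces = 1015/29 + 551/29 + 1450/29 = 35 + 19 + 50 = 104.

104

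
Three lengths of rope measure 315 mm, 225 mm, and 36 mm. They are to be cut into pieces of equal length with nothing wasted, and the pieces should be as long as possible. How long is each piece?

The greatest length dividing all of 315, 225, and 36 is their gcd.
315 = 3^2 × 5 × 7
225 = 3^2 × 5^2
36 = 2^2 × 3^2
gcd(315, 225, 36) = 3^2 = 9.

9 mm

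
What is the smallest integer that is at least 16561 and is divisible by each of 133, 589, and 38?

24738

The integer must be a common multiple of 133, 589, and 38, so a multiple of their LCM.
133 = 7 × 19
589 = 19 × 31
38 = 2 × 19
LCM(133, 589, 38) = 2 × 7 × 19 × 31 = 8246.
Smallest multiple of 8246 that is ≥ 16561: ⌈16561/8246⌉ × 8246 = 3 × 8246 = 24738.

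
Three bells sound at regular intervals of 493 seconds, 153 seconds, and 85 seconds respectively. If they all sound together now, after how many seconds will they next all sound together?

They coincide at every common multiple of the periods; the first is the LCM.
493 = 17 × 29
153 = 3^2 × 17
85 = 5 × 17
LCM(493, 153, 85) = 3^2 × 5 × 17 × 29 = 22185.

22185 seconds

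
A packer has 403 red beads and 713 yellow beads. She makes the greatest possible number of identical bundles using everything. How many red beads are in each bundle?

Number of bundles = gcd(403, 713).
403 = 13 × 31
713 = 23 × 31
gcd(403, 713) = 31.
red beads per bundle = 403 / 31 = 13.

13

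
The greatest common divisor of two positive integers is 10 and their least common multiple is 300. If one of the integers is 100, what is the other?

30

For two integers, gcd × lcm = product, so the other is (10 × 300) / 100 = 3000 / 100 = 30.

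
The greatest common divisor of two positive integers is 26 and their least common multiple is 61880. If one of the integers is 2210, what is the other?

728

For two integers, gcd × lcm = product, so the other is (26 × 61880) / 2210 = 1608880 / 2210 = 728.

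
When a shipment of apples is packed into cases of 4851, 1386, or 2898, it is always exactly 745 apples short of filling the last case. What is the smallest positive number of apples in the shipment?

Being 745 short of a full case of size k means N ≡ −745 (mod k), i.e. N + 745 is a multiple of each size.
4851 = 3^2 × 7^2 × 11
1386 = 2 × 3^2 × 7 × 11
2898 = 2 × 3^2 × 7 × 23
LCM(4851, 1386, 2898) = 2 × 3^2 × 7^2 × 11 × 23 = 223146.
Smallest positive N is 223146 − 745 = 222401.

222401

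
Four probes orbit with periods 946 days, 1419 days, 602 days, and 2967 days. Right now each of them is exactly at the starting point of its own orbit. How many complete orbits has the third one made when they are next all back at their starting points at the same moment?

759 orbits

All finish a whole number of cycles simultaneously at t = LCM of the periods.
946 = 2 × 11 × 43
1419 = 3 × 11 × 43
602 = 2 × 7 × 43
2967 = 3 × 23 × 43
LCM(946, 1419, 602, 2967) = 2 × 3 × 7 × 11 × 23 × 43 = 456918.
Orbits for period 602: 456918 / 602 = 759.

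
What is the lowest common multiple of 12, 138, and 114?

5244

12 = 2^2 × 3
138 = 2 × 3 × 23
114 = 2 × 3 × 19
LCM(12, 138, 114) = 2^2 × 3 × 19 × 23 = 5244.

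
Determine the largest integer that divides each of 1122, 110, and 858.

22

1122 = 2 × 3 × 11 × 17
110 = 2 × 5 × 11
858 = 2 × 3 × 11 × 13
gcd(1122, 110, 858) = 2 × 11 = 22.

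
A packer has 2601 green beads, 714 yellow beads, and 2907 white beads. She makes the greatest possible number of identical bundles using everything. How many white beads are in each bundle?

57

Number of bundles = gcd(2601, 714, 2907).
2601 = 3^2 × 17^2
714 = 2 × 3 × 7 × 17
2907 = 3^2 × 17 × 19
gcd(2601, 714, 2907) = 3 × 17 = 51.
white beads per bundle = 2907 / 51 = 57.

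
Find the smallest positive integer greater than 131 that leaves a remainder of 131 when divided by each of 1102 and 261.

10049

N − 131 must be a common multiple of 1102 and 261.
1102 = 2 × 19 × 29
261 = 3^2 × 29
LCM(1102, 261) = 2 × 3^2 × 19 × 29 = 9918.
Smallest N > 131 is LCM + 131 = 9918 + 131 = 10049.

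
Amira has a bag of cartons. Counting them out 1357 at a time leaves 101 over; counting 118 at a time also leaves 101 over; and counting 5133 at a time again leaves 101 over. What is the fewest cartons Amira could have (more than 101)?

236219

N − 101 must be a common multiple of 1357, 118, and 5133.
1357 = 23 × 59
118 = 2 × 59
5133 = 3 × 29 × 59
LCM(1357, 118, 5133) = 2 × 3 × 23 × 29 × 59 = 236118.
Smallest N > 101 is LCM + 101 = 236118 + 101 = 236219.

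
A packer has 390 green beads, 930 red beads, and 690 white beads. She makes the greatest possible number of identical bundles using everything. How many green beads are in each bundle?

Number of bundles = gcd(390, 930, 690).
390 = 2 × 3 × 5 × 13
930 = 2 × 3 × 5 × 31
690 = 2 × 3 × 5 × 23
gcd(390, 930, 690) = 2 × 3 × 5 = 30.
green beads per bundle = 390 / 30 = 13.

13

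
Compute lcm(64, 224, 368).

10304

64 = 2^6
224 = 2^5 × 7
368 = 2^4 × 23
LCM(64, 224, 368) = 2^6 × 7 × 23 = 10304.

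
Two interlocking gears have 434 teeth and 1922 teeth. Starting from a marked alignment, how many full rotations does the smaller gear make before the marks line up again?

They are all back at their starting positions together after one LCM of the periods.
434 = 2 × 7 × 31
1922 = 2 × 31^2
LCM(434, 1922) = 2 × 7 × 31^2 = 13454.
Rotations for period 434: 13454 / 434 = 31.

31 rotations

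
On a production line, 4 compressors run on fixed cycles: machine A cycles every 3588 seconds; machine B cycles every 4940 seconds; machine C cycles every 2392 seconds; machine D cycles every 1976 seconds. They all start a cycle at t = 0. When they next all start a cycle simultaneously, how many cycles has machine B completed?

They are all back at their starting positions together after one LCM of the periods.
3588 = 2^2 × 3 × 13 × 23
4940 = 2^2 × 5 × 13 × 19
2392 = 2^3 × 13 × 23
1976 = 2^3 × 13 × 19
LCM(3588, 4940, 2392, 1976) = 2^3 × 3 × 5 × 13 × 19 × 23 = 681720.
Cycles for period 4940: 681720 / 4940 = 138.

138 cycles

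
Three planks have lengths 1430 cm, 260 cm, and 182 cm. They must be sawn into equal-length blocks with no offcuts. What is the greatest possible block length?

26 cm

This is the greatest common divisor of 1430, 260, and 182.
1430 = 2 × 5 × 11 × 13
260 = 2^2 × 5 × 13
182 = 2 × 7 × 13
gcd(1430, 260, 182) = 2 × 13 = 26.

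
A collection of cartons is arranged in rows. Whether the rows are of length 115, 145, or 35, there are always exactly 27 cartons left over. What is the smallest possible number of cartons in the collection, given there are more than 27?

N − 27 must be a common multiple of 115, 145, and 35.
115 = 5 × 23
145 = 5 × 29
35 = 5 × 7
LCM(115, 145, 35) = 5 × 7 × 23 × 29 = 23345.
Smallest N > 27 is LCM + 27 = 23345 + 27 = 23372.

23372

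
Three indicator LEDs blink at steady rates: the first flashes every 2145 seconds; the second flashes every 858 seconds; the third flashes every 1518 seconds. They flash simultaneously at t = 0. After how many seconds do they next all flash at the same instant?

98670 seconds

They coincide at every common multiple of the periods; the first is the LCM.
2145 = 3 × 5 × 11 × 13
858 = 2 × 3 × 11 × 13
1518 = 2 × 3 × 11 × 23
LCM(2145, 858, 1518) = 2 × 3 × 5 × 11 × 13 × 23 = 98670.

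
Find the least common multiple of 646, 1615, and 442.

646 = 2 × 17 × 19
1615 = 5 × 17 × 19
442 = 2 × 13 × 17
LCM(646, 1615, 442) = 2 × 5 × 13 × 17 × 19 = 41990.

41990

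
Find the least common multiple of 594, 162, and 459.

30294

594 = 2 × 3^3 × 11
162 = 2 × 3^4
459 = 3^3 × 17
LCM(594, 162, 459) = 2 × 3^4 × 11 × 17 = 30294.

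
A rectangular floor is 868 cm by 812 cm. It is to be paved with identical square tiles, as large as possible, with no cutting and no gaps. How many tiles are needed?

Tile side = gcd(868, 812).
868 = 2^2 × 7 × 31
812 = 2^2 × 7 × 29
gcd(868, 812) = 2^2 × 7 = 28.
Tiles: (868/28) × (812/28) = 31 × 29 = 899.

899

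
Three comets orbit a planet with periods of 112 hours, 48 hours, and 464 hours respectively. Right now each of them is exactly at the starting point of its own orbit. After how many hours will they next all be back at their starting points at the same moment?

9744 hours

They coincide at every common multiple of the periods; the first is the LCM.
112 = 2^4 × 7
48 = 2^4 × 3
464 = 2^4 × 29
LCM(112, 48, 464) = 2^4 × 3 × 7 × 29 = 9744.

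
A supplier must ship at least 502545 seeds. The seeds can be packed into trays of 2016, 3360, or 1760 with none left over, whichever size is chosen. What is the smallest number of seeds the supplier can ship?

554400

The number of seeds must be a common multiple of 2016, 3360, and 1760, so a multiple of their LCM.
2016 = 2^5 × 3^2 × 7
3360 = 2^5 × 3 × 5 × 7
1760 = 2^5 × 5 × 11
LCM(2016, 3360, 1760) = 2^5 × 3^2 × 5 × 7 × 11 = 110880.
Smallest multiple of 110880 that is ≥ 502545: ⌈502545/110880⌉ × 110880 = 5 × 110880 = 554400.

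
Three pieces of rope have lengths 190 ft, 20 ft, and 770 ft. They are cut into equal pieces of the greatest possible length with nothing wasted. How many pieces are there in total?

98

Piece length = gcd(190, 20, 770).
190 = 2 × 5 × 19
20 = 2^2 × 5
770 = 2 × 5 × 7 × 11
gcd(190, 20, 770) = 2 × 5 = 10.
Total pieces = 190/10 + 20/10 + 770/10 = 19 + 2 + 77 = 98.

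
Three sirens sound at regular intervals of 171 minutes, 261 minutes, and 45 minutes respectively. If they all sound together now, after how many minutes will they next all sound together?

24795 minutes

They coincide at every common multiple of the periods; the first is the LCM.
171 = 3^2 × 19
261 = 3^2 × 29
45 = 3^2 × 5
LCM(171, 261, 45) = 3^2 × 5 × 19 × 29 = 24795.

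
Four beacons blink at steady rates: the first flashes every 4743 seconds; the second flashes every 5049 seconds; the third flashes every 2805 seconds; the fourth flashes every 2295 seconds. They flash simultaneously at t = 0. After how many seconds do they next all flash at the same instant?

782595 seconds

We need the least common multiple of the intervals.
4743 = 3^2 × 17 × 31
5049 = 3^3 × 11 × 17
2805 = 3 × 5 × 11 × 17
2295 = 3^3 × 5 × 17
LCM(4743, 5049, 2805, 2295) = 3^3 × 5 × 11 × 17 × 31 = 782595.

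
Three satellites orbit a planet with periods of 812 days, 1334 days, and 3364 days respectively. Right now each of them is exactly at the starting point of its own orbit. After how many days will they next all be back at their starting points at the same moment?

541604 days

The first simultaneous occurrence is after LCM of the individual periods.
812 = 2^2 × 7 × 29
1334 = 2 × 23 × 29
3364 = 2^2 × 29^2
LCM(812, 1334, 3364) = 2^2 × 7 × 23 × 29^2 = 541604.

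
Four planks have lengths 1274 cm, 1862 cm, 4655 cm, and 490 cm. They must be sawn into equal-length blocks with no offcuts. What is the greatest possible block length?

This is the greatest common divisor of 1274, 1862, 4655, and 490.
1274 = 2 × 7^2 × 13
1862 = 2 × 7^2 × 19
4655 = 5 × 7^2 × 19
490 = 2 × 5 × 7^2
gcd(1274, 1862, 4655, 490) = 7^2 = 49.

49 cm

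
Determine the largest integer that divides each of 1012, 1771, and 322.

23

1012 = 2^2 × 11 × 23
1771 = 7 × 11 × 23
322 = 2 × 7 × 23
gcd(1012, 1771, 322) = 23.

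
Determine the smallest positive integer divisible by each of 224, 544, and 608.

224 = 2^5 × 7
544 = 2^5 × 17
608 = 2^5 × 19
LCM(224, 544, 608) = 2^5 × 7 × 17 × 19 = 72352.

72352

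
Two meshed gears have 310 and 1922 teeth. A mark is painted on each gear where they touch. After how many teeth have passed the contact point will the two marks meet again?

9610 teeth

The first simultaneous occurrence is after LCM of the individual periods.
310 = 2 × 5 × 31
1922 = 2 × 31^2
LCM(310, 1922) = 2 × 5 × 31^2 = 9610.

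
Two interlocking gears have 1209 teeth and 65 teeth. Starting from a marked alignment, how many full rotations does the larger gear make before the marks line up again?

5 rotations

All finish a whole number of cycles simultaneously at t = LCM of the periods.
1209 = 3 × 13 × 31
65 = 5 × 13
LCM(1209, 65) = 3 × 5 × 13 × 31 = 6045.
Rotations for period 1209: 6045 / 1209 = 5.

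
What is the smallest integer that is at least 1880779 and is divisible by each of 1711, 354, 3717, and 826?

The integer must be a common multiple of 1711, 354, 3717, and 826, so a multiple of their LCM.
1711 = 29 × 59
354 = 2 × 3 × 59
3717 = 3^2 × 7 × 59
826 = 2 × 7 × 59
LCM(1711, 354, 3717, 826) = 2 × 3^2 × 7 × 29 × 59 = 215586.
Smallest multiple of 215586 that is ≥ 1880779: ⌈1880779/215586⌉ × 215586 = 9 × 215586 = 1940274.

1940274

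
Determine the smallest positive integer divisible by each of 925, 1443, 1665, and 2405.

108225

925 = 5^2 × 37
1443 = 3 × 13 × 37
1665 = 3^2 × 5 × 37
2405 = 5 × 13 × 37
LCM(925, 1443, 1665, 2405) = 3^2 × 5^2 × 13 × 37 = 108225.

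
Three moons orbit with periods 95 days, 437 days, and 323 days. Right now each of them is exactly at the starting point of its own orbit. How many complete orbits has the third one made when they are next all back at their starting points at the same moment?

The first common completion time is the LCM of the periods.
95 = 5 × 19
437 = 19 × 23
323 = 17 × 19
LCM(95, 437, 323) = 5 × 17 × 19 × 23 = 37145.
Orbits for period 323: 37145 / 323 = 115.

115 orbits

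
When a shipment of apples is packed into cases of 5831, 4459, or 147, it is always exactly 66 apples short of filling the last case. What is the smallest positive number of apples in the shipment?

227343

Being 66 short of a full case of size k means N ≡ −66 (mod k), i.e. N + 66 is a multiple of each size.
5831 = 7^3 × 17
4459 = 7^3 × 13
147 = 3 × 7^2
LCM(5831, 4459, 147) = 3 × 7^3 × 13 × 17 = 227409.
Smallest positive N is 227409 − 66 = 227343.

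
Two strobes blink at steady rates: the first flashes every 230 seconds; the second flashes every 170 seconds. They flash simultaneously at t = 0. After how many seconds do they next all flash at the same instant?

We need the least common multiple of the intervals.
230 = 2 × 5 × 23
170 = 2 × 5 × 17
LCM(230, 170) = 2 × 5 × 17 × 23 = 3910.

3910 seconds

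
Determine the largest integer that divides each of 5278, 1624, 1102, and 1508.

5278 = 2 × 7 × 13 × 29
1624 = 2^3 × 7 × 29
1102 = 2 × 19 × 29
1508 = 2^2 × 13 × 29
gcd(5278, 1624, 1102, 1508) = 2 × 29 = 58.

58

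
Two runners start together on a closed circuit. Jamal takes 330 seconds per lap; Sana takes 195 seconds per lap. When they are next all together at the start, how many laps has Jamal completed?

The first common completion time is the LCM of the periods.
330 = 2 × 3 × 5 × 11
195 = 3 × 5 × 13
LCM(330, 195) = 2 × 3 × 5 × 11 × 13 = 4290.
Laps for period 330: 4290 / 330 = 13.

13 laps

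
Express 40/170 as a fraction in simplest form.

4/17

40 = 2^3 × 5
170 = 2 × 5 × 17
gcd(40, 170) = 2 × 5 = 10.
Divide numerator and denominator by 10: 40/170 = 4/17.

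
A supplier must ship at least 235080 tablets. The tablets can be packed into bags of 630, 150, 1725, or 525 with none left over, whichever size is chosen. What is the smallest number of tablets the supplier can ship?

The number of tablets must be a common multiple of 630, 150, 1725, and 525, so a multiple of their LCM.
630 = 2 × 3^2 × 5 × 7
150 = 2 × 3 × 5^2
1725 = 3 × 5^2 × 23
525 = 3 × 5^2 × 7
LCM(630, 150, 1725, 525) = 2 × 3^2 × 5^2 × 7 × 23 = 72450.
Smallest multiple of 72450 that is ≥ 235080: ⌈235080/72450⌉ × 72450 = 4 × 72450 = 289800.

289800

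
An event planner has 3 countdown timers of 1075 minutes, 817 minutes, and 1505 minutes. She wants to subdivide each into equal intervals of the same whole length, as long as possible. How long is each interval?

The interval must divide each timer length; the longest such is the gcd.
1075 = 5^2 × 43
817 = 19 × 43
1505 = 5 × 7 × 43
gcd(1075, 817, 1505) = 43.

43 minutes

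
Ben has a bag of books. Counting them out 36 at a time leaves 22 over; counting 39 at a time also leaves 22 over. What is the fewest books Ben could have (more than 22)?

490

N − 22 must be a common multiple of 36 and 39.
36 = 2^2 × 3^2
39 = 3 × 13
LCM(36, 39) = 2^2 × 3^2 × 13 = 468.
Smallest N > 22 is LCM + 22 = 468 + 22 = 490.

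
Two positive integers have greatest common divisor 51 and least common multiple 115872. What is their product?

For any two positive integers, gcd × lcm = product = 51 × 115872 = 5909472.

5909472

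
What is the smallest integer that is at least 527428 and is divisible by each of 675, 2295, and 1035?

The integer must be a common multiple of 675, 2295, and 1035, so a multiple of their LCM.
675 = 3^3 × 5^2
2295 = 3^3 × 5 × 17
1035 = 3^2 × 5 × 23
LCM(675, 2295, 1035) = 3^3 × 5^2 × 17 × 23 = 263925.
Smallest multiple of 263925 that is ≥ 527428: ⌈527428/263925⌉ × 263925 = 2 × 263925 = 527850.

527850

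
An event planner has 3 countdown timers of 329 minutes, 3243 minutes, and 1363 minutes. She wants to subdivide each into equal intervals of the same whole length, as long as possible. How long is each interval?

The interval must divide each timer length; the longest such is the gcd.
329 = 7 × 47
3243 = 3 × 23 × 47
1363 = 29 × 47
gcd(329, 3243, 1363) = 47.

47 minutes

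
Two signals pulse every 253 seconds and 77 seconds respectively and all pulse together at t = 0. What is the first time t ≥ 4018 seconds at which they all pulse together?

5313 seconds

Joint pulses occur at multiples of LCM(253, 77).
253 = 11 × 23
77 = 7 × 11
LCM(253, 77) = 7 × 11 × 23 = 1771.
Smallest multiple of 1771 that is ≥ 4018: ⌈4018/1771⌉ × 1771 = 3 × 1771 = 5313.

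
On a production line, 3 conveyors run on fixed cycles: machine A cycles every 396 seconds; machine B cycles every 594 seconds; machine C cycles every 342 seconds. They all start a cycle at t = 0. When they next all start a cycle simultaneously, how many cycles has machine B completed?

38 cycles

All finish a whole number of cycles simultaneously at t = LCM of the periods.
396 = 2^2 × 3^2 × 11
594 = 2 × 3^3 × 11
342 = 2 × 3^2 × 19
LCM(396, 594, 342) = 2^2 × 3^3 × 11 × 19 = 22572.
Cycles for period 594: 22572 / 594 = 38.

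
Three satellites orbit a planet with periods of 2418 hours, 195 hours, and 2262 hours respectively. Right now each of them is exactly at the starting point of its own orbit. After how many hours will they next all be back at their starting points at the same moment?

350610 hours

The first simultaneous occurrence is after LCM of the individual periods.
2418 = 2 × 3 × 13 × 31
195 = 3 × 5 × 13
2262 = 2 × 3 × 13 × 29
LCM(2418, 195, 2262) = 2 × 3 × 5 × 13 × 29 × 31 = 350610.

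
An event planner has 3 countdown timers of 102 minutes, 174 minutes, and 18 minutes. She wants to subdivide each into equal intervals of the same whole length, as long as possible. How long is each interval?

6 minutes

The interval must divide each timer length; the longest such is the gcd.
102 = 2 × 3 × 17
174 = 2 × 3 × 29
18 = 2 × 3^2
gcd(102, 174, 18) = 2 × 3 = 6.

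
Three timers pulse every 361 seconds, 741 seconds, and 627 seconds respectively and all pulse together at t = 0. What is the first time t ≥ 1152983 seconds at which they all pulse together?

1238952 seconds

Joint pulses occur at multiples of LCM(361, 741, 627).
361 = 19^2
741 = 3 × 13 × 19
627 = 3 × 11 × 19
LCM(361, 741, 627) = 3 × 11 × 13 × 19^2 = 154869.
Smallest multiple of 154869 that is ≥ 1152983: ⌈1152983/154869⌉ × 154869 = 8 × 154869 = 1238952.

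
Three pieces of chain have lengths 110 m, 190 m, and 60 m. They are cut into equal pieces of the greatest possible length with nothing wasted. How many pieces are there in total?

Piece length = gcd(110, 190, 60).
110 = 2 × 5 × 11
190 = 2 × 5 × 19
60 = 2^2 × 3 × 5
gcd(110, 190, 60) = 2 × 5 = 10.
Total pieces = 110/10 + 190/10 + 60/10 = 11 + 19 + 6 = 36.

36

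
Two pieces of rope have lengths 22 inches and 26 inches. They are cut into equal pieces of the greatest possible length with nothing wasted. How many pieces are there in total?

24

Piece length = gcd(22, 26).
22 = 2 × 11
26 = 2 × 13
gcd(22, 26) = 2.
Total pieces = 22/2 + 26/2 = 11 + 13 = 24.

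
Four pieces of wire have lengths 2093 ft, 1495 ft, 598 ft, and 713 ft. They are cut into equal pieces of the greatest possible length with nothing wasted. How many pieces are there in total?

213

Piece length = gcd(2093, 1495, 598, 713).
2093 = 7 × 13 × 23
1495 = 5 × 13 × 23
598 = 2 × 13 × 23
713 = 23 × 31
gcd(2093, 1495, 598, 713) = 23.
Total pieces = 2093/23 + 1495/23 + 598/23 + 713/23 = 91 + 65 + 26 + 31 = 213.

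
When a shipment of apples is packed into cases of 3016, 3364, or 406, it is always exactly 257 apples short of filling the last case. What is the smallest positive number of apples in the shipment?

611991

Being 257 short of a full case of size k means N ≡ −257 (mod k), i.e. N + 257 is a multiple of each size.
3016 = 2^3 × 13 × 29
3364 = 2^2 × 29^2
406 = 2 × 7 × 29
LCM(3016, 3364, 406) = 2^3 × 7 × 13 × 29^2 = 612248.
Smallest positive N is 612248 − 257 = 611991.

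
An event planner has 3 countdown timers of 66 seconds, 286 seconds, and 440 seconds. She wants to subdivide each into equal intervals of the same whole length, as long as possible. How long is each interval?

22 seconds

The interval must divide each timer length; the longest such is the gcd.
66 = 2 × 3 × 11
286 = 2 × 11 × 13
440 = 2^3 × 5 × 11
gcd(66, 286, 440) = 2 × 11 = 22.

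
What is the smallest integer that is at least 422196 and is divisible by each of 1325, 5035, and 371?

528675

The integer must be a common multiple of 1325, 5035, and 371, so a multiple of their LCM.
1325 = 5^2 × 53
5035 = 5 × 19 × 53
371 = 7 × 53
LCM(1325, 5035, 371) = 5^2 × 7 × 19 × 53 = 176225.
Smallest multiple of 176225 that is ≥ 422196: ⌈422196/176225⌉ × 176225 = 3 × 176225 = 528675.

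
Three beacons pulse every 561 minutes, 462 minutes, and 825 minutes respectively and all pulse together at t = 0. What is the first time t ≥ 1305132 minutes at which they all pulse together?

1374450 minutes

Joint pulses occur at multiples of LCM(561, 462, 825).
561 = 3 × 11 × 17
462 = 2 × 3 × 7 × 11
825 = 3 × 5^2 × 11
LCM(561, 462, 825) = 2 × 3 × 5^2 × 7 × 11 × 17 = 196350.
Smallest multiple of 196350 that is ≥ 1305132: ⌈1305132/196350⌉ × 196350 = 7 × 196350 = 1374450.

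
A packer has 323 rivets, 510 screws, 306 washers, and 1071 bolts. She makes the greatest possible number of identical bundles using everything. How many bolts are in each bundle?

Number of bundles = gcd(323, 510, 306, 1071).
323 = 17 × 19
510 = 2 × 3 × 5 × 17
306 = 2 × 3^2 × 17
1071 = 3^2 × 7 × 17
gcd(323, 510, 306, 1071) = 17.
bolts per bundle = 1071 / 17 = 63.

63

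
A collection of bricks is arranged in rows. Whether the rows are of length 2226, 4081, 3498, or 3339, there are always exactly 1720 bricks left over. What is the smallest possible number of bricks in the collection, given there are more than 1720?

N − 1720 must be a common multiple of 2226, 4081, 3498, and 3339.
2226 = 2 × 3 × 7 × 53
4081 = 7 × 11 × 53
3498 = 2 × 3 × 11 × 53
3339 = 3^2 × 7 × 53
LCM(2226, 4081, 3498, 3339) = 2 × 3^2 × 7 × 11 × 53 = 73458.
Smallest N > 1720 is LCM + 1720 = 73458 + 1720 = 75178.

75178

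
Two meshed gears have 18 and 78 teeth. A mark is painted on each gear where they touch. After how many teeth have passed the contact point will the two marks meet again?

234 teeth

They coincide at every common multiple of the periods; the first is the LCM.
18 = 2 × 3^2
78 = 2 × 3 × 13
LCM(18, 78) = 2 × 3^2 × 13 = 234.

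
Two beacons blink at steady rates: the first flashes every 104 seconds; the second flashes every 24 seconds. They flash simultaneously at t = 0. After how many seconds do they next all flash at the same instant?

312 seconds

They coincide at every common multiple of the periods; the first is the LCM.
104 = 2^3 × 13
24 = 2^3 × 3
LCM(104, 24) = 2^3 × 3 × 13 = 312.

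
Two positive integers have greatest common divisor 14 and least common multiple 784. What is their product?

For any two positive integers, gcd × lcm = product = 14 × 784 = 10976.

10976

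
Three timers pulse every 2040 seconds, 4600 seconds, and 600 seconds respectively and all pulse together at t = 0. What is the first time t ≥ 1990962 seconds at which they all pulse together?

Joint pulses occur at multiples of LCM(2040, 4600, 600).
2040 = 2^3 × 3 × 5 × 17
4600 = 2^3 × 5^2 × 23
600 = 2^3 × 3 × 5^2
LCM(2040, 4600, 600) = 2^3 × 3 × 5^2 × 17 × 23 = 234600.
Smallest multiple of 234600 that is ≥ 1990962: ⌈1990962/234600⌉ × 234600 = 9 × 234600 = 2111400.

2111400 seconds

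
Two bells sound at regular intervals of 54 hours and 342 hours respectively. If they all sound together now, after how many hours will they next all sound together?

We need the least common multiple of the intervals.
54 = 2 × 3^3
342 = 2 × 3^2 × 19
LCM(54, 342) = 2 × 3^3 × 19 = 1026.

1026 hours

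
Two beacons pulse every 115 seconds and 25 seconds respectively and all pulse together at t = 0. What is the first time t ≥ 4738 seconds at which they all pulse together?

Joint pulses occur at multiples of LCM(115, 25).
115 = 5 × 23
25 = 5^2
LCM(115, 25) = 5^2 × 23 = 575.
Smallest multiple of 575 that is ≥ 4738: ⌈4738/575⌉ × 575 = 9 × 575 = 5175.

5175 seconds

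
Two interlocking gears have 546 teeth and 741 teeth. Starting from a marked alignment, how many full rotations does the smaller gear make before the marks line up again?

The first common completion time is the LCM of the periods.
546 = 2 × 3 × 7 × 13
741 = 3 × 13 × 19
LCM(546, 741) = 2 × 3 × 7 × 13 × 19 = 10374.
Rotations for period 546: 10374 / 546 = 19.

19 rotations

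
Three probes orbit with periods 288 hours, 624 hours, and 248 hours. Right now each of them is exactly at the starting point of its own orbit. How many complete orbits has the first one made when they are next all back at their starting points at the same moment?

They are all back at their starting positions together after one LCM of the periods.
288 = 2^5 × 3^2
624 = 2^4 × 3 × 13
248 = 2^3 × 31
LCM(288, 624, 248) = 2^5 × 3^2 × 13 × 31 = 116064.
Orbits for period 288: 116064 / 288 = 403.

403 orbits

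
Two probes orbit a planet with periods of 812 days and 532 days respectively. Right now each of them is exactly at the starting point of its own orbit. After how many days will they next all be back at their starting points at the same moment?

They coincide at every common multiple of the periods; the first is the LCM.
812 = 2^2 × 7 × 29
532 = 2^2 × 7 × 19
LCM(812, 532) = 2^2 × 7 × 19 × 29 = 15428.

15428 days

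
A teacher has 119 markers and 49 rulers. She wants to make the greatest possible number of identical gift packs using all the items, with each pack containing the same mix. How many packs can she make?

7 packs

By the Euclidean algorithm:
119 = 2 × 49 + 21
49 = 2 × 21 + 7
21 = 3 × 7 + 0
gcd(119, 49) = 7.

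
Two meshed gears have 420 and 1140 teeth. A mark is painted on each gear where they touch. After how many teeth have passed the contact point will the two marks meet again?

7980 teeth

The first simultaneous occurrence is after LCM of the individual periods.
420 = 2^2 × 3 × 5 × 7
1140 = 2^2 × 3 × 5 × 19
LCM(420, 1140) = 2^2 × 3 × 5 × 7 × 19 = 7980.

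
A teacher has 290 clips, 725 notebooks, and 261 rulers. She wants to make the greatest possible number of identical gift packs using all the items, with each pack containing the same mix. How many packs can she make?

29 packs

The pack count must divide each quantity, so the greatest is gcd(290, 725, 261).
290 = 2 × 5 × 29
725 = 5^2 × 29
261 = 3^2 × 29
gcd(290, 725, 261) = 29.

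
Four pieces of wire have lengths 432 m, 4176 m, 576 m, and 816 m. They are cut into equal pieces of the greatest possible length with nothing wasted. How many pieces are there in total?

125

Piece length = gcd(432, 4176, 576, 816).
432 = 2^4 × 3^3
4176 = 2^4 × 3^2 × 29
576 = 2^6 × 3^2
816 = 2^4 × 3 × 17
gcd(432, 4176, 576, 816) = 2^4 × 3 = 48.
Total pieces = 432/48 + 4176/48 + 576/48 + 816/48 = 9 + 87 + 12 + 17 = 125.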